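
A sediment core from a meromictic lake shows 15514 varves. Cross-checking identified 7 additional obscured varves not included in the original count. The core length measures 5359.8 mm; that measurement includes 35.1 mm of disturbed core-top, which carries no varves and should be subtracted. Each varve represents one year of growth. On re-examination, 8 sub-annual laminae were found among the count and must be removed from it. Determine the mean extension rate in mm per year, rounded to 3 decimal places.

0.343 mm per year

True varve count = 15514 − 8 + 7 = 15513.
Removing the 35.1 mm offcut leaves 5359.8 − 35.1 = 5324.7 mm.
Extension rate ≈ 5324.7 / 15513 = 0.343 mm per year.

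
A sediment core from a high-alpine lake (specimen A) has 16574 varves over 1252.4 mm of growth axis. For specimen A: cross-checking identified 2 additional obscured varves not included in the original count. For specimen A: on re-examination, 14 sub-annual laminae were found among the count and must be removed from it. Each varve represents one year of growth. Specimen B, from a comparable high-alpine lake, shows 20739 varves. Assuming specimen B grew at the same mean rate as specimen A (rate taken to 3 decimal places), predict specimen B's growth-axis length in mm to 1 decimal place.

Specimen A: adjusted count: 16574 − 14 + 2 = 16562 varves.
A: 1252.4 mm over 16562 years gives 1252.4 / 16562 ≈ 0.076 mm per year.
For B, 0.076 mm/year × 20739 years = 1576.2 mm.

1576.2 mm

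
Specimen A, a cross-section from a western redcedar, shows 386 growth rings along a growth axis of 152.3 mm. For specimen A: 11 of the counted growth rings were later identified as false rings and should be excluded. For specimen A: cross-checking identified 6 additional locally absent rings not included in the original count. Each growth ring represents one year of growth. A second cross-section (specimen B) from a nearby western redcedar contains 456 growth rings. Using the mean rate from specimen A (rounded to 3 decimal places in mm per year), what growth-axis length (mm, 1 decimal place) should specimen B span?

Specimen A: after corrections the count is 386 − 11 + 6 = 381 growth rings.
A: Extension rate ≈ 152.3 / 381 = 0.400 mm per year.
For B, 0.400 mm/year × 456 years = 182.4 mm.

182.4 mm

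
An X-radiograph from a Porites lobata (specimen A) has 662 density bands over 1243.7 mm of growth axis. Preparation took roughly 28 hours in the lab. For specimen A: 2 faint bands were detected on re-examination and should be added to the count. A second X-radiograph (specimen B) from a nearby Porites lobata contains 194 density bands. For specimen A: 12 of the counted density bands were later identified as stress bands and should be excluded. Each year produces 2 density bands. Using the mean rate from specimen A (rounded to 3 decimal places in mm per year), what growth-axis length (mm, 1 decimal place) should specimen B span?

Specimen A: true density band count = 662 − 12 + 2 = 652.
Specimen A: dividing by 2 density bands per year: 652 / 2 = 326 years.
A: Extension rate ≈ 1243.7 / 326 = 3.815 mm/yr.
Specimen B: with 2 density bands per year, 194 / 2 = 97 years. Length of B = 3.815 × 97 = 370.1 mm.

370.1 mm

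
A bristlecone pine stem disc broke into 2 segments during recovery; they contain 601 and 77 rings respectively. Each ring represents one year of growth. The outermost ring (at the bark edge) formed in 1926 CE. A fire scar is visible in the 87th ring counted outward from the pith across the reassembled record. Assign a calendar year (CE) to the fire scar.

Total rings = 601 + 77 = 678.
The fire scar sits at ring 87 from the pith, so 678 − 87 = 591 rings formed after it.
The ring at the bark edge is 1926 CE, so the fire scar dates to 1926 − 591 = 1335 CE.

1335 CE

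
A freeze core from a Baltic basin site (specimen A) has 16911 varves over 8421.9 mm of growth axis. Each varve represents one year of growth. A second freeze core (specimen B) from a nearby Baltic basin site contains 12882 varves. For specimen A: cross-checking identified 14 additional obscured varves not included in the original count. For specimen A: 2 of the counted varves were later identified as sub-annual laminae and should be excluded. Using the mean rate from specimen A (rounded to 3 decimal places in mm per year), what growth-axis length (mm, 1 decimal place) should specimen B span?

6415.2 mm

Specimen A: correcting the raw count gives 16911 − 2 + 14 = 16923 true varves.
A: 8421.9 mm over 16923 years gives 8421.9 / 16923 ≈ 0.498 mm/yr.
B's length ≈ 0.498 × 12882 = 6415.2 mm.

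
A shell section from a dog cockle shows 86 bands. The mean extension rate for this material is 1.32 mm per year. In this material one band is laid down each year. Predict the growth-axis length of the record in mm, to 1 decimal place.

113.5 mm

86 years of growth are recorded.
Predicted length = 1.32 mm/year × 86 years = 113.5 mm.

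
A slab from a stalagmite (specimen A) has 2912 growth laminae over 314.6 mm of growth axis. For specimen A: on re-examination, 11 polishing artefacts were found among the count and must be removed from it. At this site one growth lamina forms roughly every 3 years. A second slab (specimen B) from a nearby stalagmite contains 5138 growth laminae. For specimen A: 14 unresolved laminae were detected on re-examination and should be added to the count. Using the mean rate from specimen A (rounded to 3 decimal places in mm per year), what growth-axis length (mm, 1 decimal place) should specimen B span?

554.9 mm

Specimen A: after corrections the count is 2912 − 11 + 14 = 2915 growth laminae.
Specimen A: multiplying by 3 years per growth lamina: 2915 × 3 = 8745 years.
A: Mean rate = 314.6 mm / 8745 years ≈ 0.036 mm/yr.
Specimen B: 5138 growth laminae at 3 years each span 5138 × 3 = 15414 years. B's length ≈ 0.036 × 15414 = 554.9 mm.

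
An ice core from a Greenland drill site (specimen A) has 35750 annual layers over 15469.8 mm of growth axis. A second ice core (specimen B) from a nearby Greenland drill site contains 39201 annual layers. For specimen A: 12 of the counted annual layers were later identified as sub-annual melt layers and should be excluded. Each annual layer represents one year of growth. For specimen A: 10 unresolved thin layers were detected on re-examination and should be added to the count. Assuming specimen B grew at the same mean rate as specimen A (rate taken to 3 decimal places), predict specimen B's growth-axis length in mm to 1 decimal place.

16974.0 mm

Specimen A: after corrections the count is 35750 − 12 + 10 = 35748 annual layers.
A: 15469.8 mm over 35748 years gives 15469.8 / 35748 ≈ 0.433 mm/year.
For B, 0.433 mm/year × 39201 years = 16974.0 mm.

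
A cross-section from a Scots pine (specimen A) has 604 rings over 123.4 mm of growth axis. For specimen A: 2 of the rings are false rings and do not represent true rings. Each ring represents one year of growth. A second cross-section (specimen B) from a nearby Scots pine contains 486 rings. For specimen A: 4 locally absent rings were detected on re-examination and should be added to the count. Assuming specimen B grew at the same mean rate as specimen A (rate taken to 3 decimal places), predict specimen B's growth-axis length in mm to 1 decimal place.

99.1 mm

Specimen A: adjusted count: 604 − 2 + 4 = 606 rings.
A: 123.4 mm over 606 years gives 123.4 / 606 ≈ 0.204 mm/yr.
Length of B = 0.204 × 486 = 99.1 mm.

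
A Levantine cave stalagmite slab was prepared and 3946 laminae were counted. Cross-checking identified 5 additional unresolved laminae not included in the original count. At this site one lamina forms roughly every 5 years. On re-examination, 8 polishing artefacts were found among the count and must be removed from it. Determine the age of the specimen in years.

19715 years

True lamina count = 3946 − 8 + 5 = 3943.
Multiplying by 5 years per lamina: 3943 × 5 = 19715 years.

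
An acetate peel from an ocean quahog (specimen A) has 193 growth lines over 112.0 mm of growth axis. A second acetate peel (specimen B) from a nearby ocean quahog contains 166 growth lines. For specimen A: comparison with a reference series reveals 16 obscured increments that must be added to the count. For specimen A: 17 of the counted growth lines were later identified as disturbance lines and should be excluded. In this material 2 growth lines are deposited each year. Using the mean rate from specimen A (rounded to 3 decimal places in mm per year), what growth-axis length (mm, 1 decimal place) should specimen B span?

96.9 mm

Specimen A: true growth line count = 193 − 17 + 16 = 192.
Specimen A: with 2 growth lines per year, 192 / 2 = 96 years.
A: Mean rate = 112.0 mm / 96 years ≈ 1.167 mm/yr.
Specimen B: with 2 growth lines per year, 166 / 2 = 83 years. B's length ≈ 1.167 × 83 = 96.9 mm.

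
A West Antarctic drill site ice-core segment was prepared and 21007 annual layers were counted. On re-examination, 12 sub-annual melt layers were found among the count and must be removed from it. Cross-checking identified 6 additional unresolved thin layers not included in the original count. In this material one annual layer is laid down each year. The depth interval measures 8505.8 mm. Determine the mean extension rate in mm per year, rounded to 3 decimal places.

0.405 mm per year

True annual layer count = 21007 − 12 + 6 = 21001.
Extension rate ≈ 8505.8 / 21001 = 0.405 mm per year.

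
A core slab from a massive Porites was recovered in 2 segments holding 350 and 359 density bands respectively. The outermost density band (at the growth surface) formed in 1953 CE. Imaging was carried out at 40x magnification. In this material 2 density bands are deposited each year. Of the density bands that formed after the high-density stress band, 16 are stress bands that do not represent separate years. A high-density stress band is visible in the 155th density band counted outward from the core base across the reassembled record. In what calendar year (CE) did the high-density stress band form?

1684 CE

Total density bands = 350 + 359 = 709.
Between density band 155 and the growth surface there are 709 − 155 = 554 density bands.
Removing the 16 false density bands leaves 554 − 16 = 538 true density bands beyond the high-density stress band.
With 2 density bands per year, 538 / 2 = 269 years.
Counting back 269 years from 1953 CE places the high-density stress band in 1953 − 269 = 1684 CE.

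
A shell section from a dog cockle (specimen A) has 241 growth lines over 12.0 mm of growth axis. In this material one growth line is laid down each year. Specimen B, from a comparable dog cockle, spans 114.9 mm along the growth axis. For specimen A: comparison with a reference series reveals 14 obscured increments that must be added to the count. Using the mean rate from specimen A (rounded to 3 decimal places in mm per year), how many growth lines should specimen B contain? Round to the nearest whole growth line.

2445 growth lines

Specimen A: true growth line count = 241 + 14 = 255.
A: 12.0 mm over 255 years gives 12.0 / 255 ≈ 0.047 mm per year.
For B, 114.9 / 0.047 = 2444.68 years ≈ 2445 growth lines.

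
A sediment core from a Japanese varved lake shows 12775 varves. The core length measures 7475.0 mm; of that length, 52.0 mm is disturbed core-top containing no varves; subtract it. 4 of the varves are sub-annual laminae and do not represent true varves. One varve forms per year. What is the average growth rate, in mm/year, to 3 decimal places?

True varve count = 12775 − 4 = 12771.
Net length = 7475.0 − 52.0 = 7423.0 mm.
Extension rate ≈ 7423.0 / 12771 = 0.581 mm/year.

0.581 mm/year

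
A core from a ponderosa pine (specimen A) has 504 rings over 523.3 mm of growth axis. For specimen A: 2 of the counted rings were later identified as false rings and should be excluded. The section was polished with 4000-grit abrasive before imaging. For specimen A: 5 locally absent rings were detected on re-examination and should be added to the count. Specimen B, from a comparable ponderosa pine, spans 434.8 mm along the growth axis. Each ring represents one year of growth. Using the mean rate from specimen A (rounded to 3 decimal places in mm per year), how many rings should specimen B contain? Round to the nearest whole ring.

421 rings

Specimen A: true ring count = 504 − 2 + 5 = 507.
A: 523.3 mm over 507 years gives 523.3 / 507 ≈ 1.032 mm/year.
For B, 434.8 / 1.032 = 421.32 years ≈ 421 rings.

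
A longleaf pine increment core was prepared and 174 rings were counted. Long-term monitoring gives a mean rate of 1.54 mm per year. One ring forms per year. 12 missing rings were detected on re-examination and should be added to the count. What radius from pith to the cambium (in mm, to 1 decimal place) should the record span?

286.4 mm

Adjusted count: 174 + 12 = 186 rings.
Length ≈ 1.54 × 186 = 286.4 mm.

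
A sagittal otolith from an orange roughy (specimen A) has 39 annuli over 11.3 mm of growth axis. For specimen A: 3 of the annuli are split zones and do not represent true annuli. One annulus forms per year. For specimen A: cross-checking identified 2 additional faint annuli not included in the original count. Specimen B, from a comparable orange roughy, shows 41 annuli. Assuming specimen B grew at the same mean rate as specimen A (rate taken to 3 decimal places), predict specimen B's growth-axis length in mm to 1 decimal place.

Specimen A: after corrections the count is 39 − 3 + 2 = 38 annuli.
A: Mean rate = 11.3 mm / 38 years ≈ 0.297 mm/year.
B's length ≈ 0.297 × 41 = 12.2 mm.

12.2 mm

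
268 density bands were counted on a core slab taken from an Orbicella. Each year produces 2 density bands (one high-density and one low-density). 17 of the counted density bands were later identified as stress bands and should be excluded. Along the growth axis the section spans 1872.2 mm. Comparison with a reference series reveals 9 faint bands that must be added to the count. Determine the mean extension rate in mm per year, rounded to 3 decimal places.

14.402 mm per year

Adjusted count: 268 − 17 + 9 = 260 density bands.
Dividing by 2 density bands per year: 260 / 2 = 130 years.
1872.2 mm over 130 years gives 1872.2 / 130 ≈ 14.402 mm per year.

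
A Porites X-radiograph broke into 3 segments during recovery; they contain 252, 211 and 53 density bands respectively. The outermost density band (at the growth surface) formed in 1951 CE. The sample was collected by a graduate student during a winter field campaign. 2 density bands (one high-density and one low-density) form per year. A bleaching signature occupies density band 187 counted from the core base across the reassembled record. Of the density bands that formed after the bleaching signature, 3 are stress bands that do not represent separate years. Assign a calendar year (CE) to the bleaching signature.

1788 CE

Total density bands = 252 + 211 + 53 = 516.
The bleaching signature sits at density band 187 from the core base, so 516 − 187 = 329 density bands formed after it.
Removing the 3 false density bands leaves 329 − 3 = 326 true density bands beyond the bleaching signature.
326 density bands at 2 per year is 326 / 2 = 163 years.
1951 − 163 = 1788 CE.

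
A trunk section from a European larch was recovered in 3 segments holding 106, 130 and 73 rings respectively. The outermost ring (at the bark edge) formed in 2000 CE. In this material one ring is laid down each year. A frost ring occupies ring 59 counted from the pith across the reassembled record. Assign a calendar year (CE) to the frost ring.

Total rings = 106 + 130 + 73 = 309.
Between ring 59 and the bark edge there are 309 − 59 = 250 rings.
The ring at the bark edge is 2000 CE, so the frost ring dates to 2000 − 250 = 1750 CE.

1750 CE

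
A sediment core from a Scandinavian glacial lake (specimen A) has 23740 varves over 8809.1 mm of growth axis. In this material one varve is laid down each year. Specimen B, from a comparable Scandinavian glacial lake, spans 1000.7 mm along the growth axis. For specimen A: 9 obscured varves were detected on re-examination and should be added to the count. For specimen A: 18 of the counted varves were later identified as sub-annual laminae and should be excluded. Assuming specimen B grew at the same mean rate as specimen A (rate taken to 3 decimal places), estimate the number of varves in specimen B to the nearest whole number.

Specimen A: after corrections the count is 23740 − 18 + 9 = 23731 varves.
A: Mean rate = 8809.1 mm / 23731 years ≈ 0.371 mm/year.
Specimen B: 1000.7 mm / 0.371 mm per year = 2697.30 years ≈ 2697 varves.

2697 varves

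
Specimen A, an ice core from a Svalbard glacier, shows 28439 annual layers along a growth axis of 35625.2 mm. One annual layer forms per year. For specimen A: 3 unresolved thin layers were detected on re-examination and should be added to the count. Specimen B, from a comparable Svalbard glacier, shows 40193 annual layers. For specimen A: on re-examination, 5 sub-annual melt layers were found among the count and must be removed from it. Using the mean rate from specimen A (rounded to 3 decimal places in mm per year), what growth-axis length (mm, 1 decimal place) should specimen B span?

50361.8 mm

Specimen A: true annual layer count = 28439 − 5 + 3 = 28437.
A: 35625.2 mm over 28437 years gives 35625.2 / 28437 ≈ 1.253 mm per year.
For B, 1.253 mm/year × 40193 years = 50361.8 mm.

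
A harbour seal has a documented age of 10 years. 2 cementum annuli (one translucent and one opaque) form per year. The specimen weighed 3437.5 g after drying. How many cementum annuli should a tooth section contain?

20 cementum annuli

Expected cementum annuli: 10 × 2 = 20.
So 20 cementum annuli should be present.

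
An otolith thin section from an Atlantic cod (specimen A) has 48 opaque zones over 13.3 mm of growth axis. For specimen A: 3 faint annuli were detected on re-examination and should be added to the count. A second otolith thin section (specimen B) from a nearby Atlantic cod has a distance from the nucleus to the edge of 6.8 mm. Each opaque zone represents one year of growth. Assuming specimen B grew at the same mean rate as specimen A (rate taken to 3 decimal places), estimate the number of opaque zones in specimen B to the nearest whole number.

26 opaque zones

Specimen A: adjusted count: 48 + 3 = 51 opaque zones.
A: Mean rate = 13.3 mm / 51 years ≈ 0.261 mm/year.
B spans 6.8 / 0.261 = 26.05 years ≈ 26 opaque zones.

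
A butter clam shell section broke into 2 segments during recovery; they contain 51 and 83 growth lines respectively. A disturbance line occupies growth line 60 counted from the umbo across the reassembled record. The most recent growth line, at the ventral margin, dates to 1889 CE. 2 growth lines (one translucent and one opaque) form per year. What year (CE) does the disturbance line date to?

Total growth lines = 51 + 83 = 134.
134 − 60 = 74 growth lines lie beyond the disturbance line toward the ventral margin.
With 2 growth lines per year, 74 / 2 = 37 years.
1889 − 37 = 1852 CE.

1852 CE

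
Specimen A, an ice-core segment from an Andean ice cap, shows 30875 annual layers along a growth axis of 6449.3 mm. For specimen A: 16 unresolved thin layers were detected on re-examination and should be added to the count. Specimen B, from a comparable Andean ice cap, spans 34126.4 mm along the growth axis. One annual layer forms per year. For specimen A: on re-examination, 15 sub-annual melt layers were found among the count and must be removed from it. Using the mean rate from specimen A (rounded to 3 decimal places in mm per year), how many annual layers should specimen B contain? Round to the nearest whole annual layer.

Specimen A: true annual layer count = 30875 − 15 + 16 = 30876.
A: 6449.3 mm over 30876 years gives 6449.3 / 30876 ≈ 0.209 mm per year.
B spans 34126.4 / 0.209 = 163284.21 years ≈ 163284 annual layers.

163284 annual layers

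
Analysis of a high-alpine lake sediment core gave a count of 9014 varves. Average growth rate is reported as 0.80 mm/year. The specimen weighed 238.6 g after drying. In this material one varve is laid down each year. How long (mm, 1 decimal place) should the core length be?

9014 years of growth are recorded.
Length ≈ 0.80 × 9014 = 7211.2 mm.

7211.2 mm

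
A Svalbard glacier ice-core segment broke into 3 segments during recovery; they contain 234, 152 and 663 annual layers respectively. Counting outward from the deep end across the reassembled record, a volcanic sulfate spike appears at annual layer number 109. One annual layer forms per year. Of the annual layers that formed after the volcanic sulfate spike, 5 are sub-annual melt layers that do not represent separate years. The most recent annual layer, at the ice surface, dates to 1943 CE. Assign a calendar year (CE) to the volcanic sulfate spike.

Total annual layers = 234 + 152 + 663 = 1049.
Between annual layer 109 and the ice surface there are 1049 − 109 = 940 annual layers.
940 − 5 false = 935 true annual layers after the volcanic sulfate spike.
Counting back 935 years from 1943 CE places the volcanic sulfate spike in 1943 − 935 = 1008 CE.

1008 CE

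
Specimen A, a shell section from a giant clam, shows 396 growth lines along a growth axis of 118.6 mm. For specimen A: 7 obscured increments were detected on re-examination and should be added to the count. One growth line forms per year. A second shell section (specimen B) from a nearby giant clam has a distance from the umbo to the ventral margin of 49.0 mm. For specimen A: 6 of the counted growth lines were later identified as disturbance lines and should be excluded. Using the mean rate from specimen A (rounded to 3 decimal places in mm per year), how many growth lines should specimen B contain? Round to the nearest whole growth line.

Specimen A: adjusted count: 396 − 6 + 7 = 397 growth lines.
A: Extension rate ≈ 118.6 / 397 = 0.299 mm per year.
Specimen B: 49.0 mm / 0.299 mm per year = 163.88 years ≈ 164 growth lines.

164 growth lines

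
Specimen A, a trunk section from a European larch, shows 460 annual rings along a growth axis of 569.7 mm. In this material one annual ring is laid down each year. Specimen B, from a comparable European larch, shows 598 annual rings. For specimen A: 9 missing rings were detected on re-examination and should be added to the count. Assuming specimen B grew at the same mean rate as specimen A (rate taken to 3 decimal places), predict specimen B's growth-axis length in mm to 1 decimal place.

726.6 mm

Specimen A: correcting the raw count gives 460 + 9 = 469 true annual rings.
A: Extension rate ≈ 569.7 / 469 = 1.215 mm per year.
For B, 1.215 mm/year × 598 years = 726.6 mm.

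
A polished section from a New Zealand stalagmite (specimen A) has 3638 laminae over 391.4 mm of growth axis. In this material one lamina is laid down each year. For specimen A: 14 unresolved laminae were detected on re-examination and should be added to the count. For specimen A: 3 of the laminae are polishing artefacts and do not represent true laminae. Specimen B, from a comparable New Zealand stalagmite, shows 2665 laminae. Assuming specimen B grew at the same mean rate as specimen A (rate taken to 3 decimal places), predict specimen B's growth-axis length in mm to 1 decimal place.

285.2 mm

Specimen A: true lamina count = 3638 − 3 + 14 = 3649.
A: 391.4 mm over 3649 years gives 391.4 / 3649 ≈ 0.107 mm/year.
B's length ≈ 0.107 × 2665 = 285.2 mm.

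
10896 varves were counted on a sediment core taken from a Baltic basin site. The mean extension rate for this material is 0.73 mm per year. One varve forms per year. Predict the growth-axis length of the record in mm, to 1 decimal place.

10896 years of growth are recorded.
10896 years at 0.73 mm/year gives 0.73 × 10896 = 7954.1 mm.

7954.1 mm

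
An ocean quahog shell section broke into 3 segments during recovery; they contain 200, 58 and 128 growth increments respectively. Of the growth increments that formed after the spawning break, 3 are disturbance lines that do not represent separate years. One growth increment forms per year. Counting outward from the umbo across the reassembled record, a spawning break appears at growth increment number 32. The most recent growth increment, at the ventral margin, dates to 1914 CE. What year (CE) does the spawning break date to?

1563 CE

Total growth increments = 200 + 58 + 128 = 386.
The spawning break sits at growth increment 32 from the umbo, so 386 − 32 = 354 growth increments formed after it.
354 − 3 false = 351 true growth increments after the spawning break.
1914 − 351 = 1563 CE.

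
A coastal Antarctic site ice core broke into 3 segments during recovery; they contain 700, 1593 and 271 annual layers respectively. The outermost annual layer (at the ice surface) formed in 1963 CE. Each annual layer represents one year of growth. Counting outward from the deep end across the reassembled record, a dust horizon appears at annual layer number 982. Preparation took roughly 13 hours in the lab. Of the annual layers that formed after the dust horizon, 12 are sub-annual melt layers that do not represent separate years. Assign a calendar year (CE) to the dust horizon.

393 CE

Total annual layers = 700 + 1593 + 271 = 2564.
2564 − 982 = 1582 annual layers lie beyond the dust horizon toward the ice surface.
Excluding 12 false annual layers: 1582 − 12 = 1570.
1963 − 1570 = 393 CE.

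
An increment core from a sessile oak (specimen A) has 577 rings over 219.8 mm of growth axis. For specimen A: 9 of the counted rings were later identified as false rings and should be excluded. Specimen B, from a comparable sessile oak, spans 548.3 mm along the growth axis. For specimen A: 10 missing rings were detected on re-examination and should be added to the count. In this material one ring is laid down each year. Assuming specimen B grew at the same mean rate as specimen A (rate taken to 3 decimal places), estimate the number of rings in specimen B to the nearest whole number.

Specimen A: after corrections the count is 577 − 9 + 10 = 578 rings.
A: Mean rate = 219.8 mm / 578 years ≈ 0.380 mm/yr.
B spans 548.3 / 0.380 = 1442.89 years ≈ 1443 rings.

1443 rings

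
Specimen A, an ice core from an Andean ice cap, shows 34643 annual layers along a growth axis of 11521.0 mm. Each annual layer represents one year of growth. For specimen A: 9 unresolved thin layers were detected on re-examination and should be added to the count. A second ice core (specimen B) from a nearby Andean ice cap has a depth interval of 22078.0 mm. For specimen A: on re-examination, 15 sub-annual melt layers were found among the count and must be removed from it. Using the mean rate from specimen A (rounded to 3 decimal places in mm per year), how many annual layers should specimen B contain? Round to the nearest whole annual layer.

66300 annual layers

Specimen A: correcting the raw count gives 34643 − 15 + 9 = 34637 true annual layers.
A: Extension rate ≈ 11521.0 / 34637 = 0.333 mm/year.
Specimen B: 22078.0 mm / 0.333 mm per year = 66300.30 years ≈ 66300 annual layers.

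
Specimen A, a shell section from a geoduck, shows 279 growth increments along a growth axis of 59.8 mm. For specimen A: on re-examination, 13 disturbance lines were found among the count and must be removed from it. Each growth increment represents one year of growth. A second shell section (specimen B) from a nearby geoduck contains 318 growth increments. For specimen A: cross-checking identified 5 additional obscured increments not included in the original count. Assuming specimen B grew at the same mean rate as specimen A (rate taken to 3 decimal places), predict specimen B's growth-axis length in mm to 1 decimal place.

70.3 mm

Specimen A: after corrections the count is 279 − 13 + 5 = 271 growth increments.
A: 59.8 mm over 271 years gives 59.8 / 271 ≈ 0.221 mm/yr.
B's length ≈ 0.221 × 318 = 70.3 mm.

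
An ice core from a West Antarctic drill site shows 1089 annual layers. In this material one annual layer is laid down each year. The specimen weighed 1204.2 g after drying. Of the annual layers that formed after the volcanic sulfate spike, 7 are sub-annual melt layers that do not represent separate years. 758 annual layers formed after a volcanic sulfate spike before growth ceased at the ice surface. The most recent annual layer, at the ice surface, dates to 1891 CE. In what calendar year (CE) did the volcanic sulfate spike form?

758 annual layers post-date the volcanic sulfate spike.
758 − 7 false = 751 true annual layers after the volcanic sulfate spike.
1891 − 751 = 1140 CE.

1140 CE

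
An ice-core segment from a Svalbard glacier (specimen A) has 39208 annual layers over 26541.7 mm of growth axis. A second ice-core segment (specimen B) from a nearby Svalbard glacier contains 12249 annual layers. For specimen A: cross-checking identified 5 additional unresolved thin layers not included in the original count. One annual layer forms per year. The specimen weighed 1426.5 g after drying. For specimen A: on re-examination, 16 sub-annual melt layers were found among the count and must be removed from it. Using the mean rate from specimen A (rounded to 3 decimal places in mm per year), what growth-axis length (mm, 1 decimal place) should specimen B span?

Specimen A: adjusted count: 39208 − 16 + 5 = 39197 annual layers.
A: Mean rate = 26541.7 mm / 39197 years ≈ 0.677 mm per year.
Length of B = 0.677 × 12249 = 8292.6 mm.

8292.6 mm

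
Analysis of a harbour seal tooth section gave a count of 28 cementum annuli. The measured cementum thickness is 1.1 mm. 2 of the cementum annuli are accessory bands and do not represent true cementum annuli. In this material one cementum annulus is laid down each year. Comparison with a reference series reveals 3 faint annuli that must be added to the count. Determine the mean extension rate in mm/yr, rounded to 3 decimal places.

True cementum annulus count = 28 − 2 + 3 = 29.
Mean rate = 1.1 mm / 29 years ≈ 0.038 mm/yr.

0.038 mm/yr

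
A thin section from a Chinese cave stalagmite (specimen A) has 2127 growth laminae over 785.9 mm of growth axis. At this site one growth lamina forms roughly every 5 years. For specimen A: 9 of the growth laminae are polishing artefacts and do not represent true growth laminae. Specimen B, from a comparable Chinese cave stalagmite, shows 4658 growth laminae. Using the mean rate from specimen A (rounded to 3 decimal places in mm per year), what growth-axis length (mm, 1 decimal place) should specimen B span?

1723.5 mm

Specimen A: adjusted count: 2127 − 9 = 2118 growth laminae.
Specimen A: 2118 growth laminae at 5 years each span 2118 × 5 = 10590 years.
A: 785.9 mm over 10590 years gives 785.9 / 10590 ≈ 0.074 mm per year.
Specimen B: multiplying by 5 years per growth lamina: 4658 × 5 = 23290 years. Length of B = 0.074 × 23290 = 1723.5 mm.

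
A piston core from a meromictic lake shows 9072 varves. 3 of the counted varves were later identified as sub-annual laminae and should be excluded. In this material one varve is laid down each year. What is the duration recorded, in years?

After corrections the count is 9072 − 3 = 9069 varves.
At one varve per year, that is 9069 years.

9069 yr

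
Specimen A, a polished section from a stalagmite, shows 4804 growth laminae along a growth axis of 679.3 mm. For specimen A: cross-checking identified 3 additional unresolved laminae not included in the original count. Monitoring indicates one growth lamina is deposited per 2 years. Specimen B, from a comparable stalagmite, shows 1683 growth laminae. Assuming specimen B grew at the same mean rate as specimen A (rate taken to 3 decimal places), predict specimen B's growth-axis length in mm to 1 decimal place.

239.0 mm

Specimen A: correcting the raw count gives 4804 + 3 = 4807 true growth laminae.
Specimen A: at 2 years per growth lamina, 4807 × 2 = 9614 years.
A: Extension rate ≈ 679.3 / 9614 = 0.071 mm/year.
Specimen B: multiplying by 2 years per growth lamina: 1683 × 2 = 3366 years. Length of B = 0.071 × 3366 = 239.0 mm.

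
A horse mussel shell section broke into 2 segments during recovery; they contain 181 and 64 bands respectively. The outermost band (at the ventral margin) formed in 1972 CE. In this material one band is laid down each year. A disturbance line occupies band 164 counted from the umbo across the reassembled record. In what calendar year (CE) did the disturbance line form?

Total bands = 181 + 64 = 245.
245 − 164 = 81 bands lie beyond the disturbance line toward the ventral margin.
Counting back 81 years from 1972 CE places the disturbance line in 1972 − 81 = 1891 CE.

1891 CE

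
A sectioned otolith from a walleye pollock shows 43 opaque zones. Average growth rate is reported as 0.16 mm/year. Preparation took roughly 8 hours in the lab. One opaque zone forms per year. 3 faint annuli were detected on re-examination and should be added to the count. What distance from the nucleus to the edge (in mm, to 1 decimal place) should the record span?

7.4 mm

After corrections the count is 43 + 3 = 46 opaque zones.
Predicted length = 0.16 mm/year × 46 years = 7.4 mm.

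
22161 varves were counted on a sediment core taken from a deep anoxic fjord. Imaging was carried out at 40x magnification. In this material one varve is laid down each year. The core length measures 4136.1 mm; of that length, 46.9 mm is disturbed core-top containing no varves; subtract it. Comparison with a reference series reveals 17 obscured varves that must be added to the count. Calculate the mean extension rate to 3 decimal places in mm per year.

After corrections the count is 22161 + 17 = 22178 varves.
The growth record spans 4136.1 − 46.9 = 4089.2 mm.
4089.2 mm over 22178 years gives 4089.2 / 22178 ≈ 0.184 mm per year.

0.184 mm per year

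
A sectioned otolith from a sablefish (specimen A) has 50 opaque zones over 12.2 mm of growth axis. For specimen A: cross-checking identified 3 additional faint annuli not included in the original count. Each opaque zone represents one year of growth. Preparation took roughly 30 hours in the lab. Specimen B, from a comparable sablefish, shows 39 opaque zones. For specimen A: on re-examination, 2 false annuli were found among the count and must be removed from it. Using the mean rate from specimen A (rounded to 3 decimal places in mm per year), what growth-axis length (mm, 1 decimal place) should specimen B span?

Specimen A: after corrections the count is 50 − 2 + 3 = 51 opaque zones.
A: Mean rate = 12.2 mm / 51 years ≈ 0.239 mm/yr.
For B, 0.239 mm/year × 39 years = 9.3 mm.

9.3 mm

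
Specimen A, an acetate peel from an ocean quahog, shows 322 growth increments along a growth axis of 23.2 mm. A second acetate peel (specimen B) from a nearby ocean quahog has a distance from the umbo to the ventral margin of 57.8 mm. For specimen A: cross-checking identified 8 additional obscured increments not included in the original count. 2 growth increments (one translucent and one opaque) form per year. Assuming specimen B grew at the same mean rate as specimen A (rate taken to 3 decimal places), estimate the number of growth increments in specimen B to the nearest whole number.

Specimen A: adjusted count: 322 + 8 = 330 growth increments.
Specimen A: dividing by 2 growth increments per year: 330 / 2 = 165 years.
A: 23.2 mm over 165 years gives 23.2 / 165 ≈ 0.141 mm per year.
B spans 57.8 / 0.141 = 409.93 years; at 2 growth increments per year that is 409.93 × 2 ≈ 820 growth increments.

820 growth increments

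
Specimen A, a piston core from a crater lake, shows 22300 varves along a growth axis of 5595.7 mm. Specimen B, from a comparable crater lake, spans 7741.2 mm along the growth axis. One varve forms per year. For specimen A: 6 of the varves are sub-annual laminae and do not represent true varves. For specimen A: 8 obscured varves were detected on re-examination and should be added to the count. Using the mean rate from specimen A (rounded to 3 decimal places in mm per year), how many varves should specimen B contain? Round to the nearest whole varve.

30841 varves

Specimen A: after corrections the count is 22300 − 6 + 8 = 22302 varves.
A: Mean rate = 5595.7 mm / 22302 years ≈ 0.251 mm per year.
For B, 7741.2 / 0.251 = 30841.43 years ≈ 30841 varves.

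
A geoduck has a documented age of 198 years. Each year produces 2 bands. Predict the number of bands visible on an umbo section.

396 bands

Expected bands: 198 × 2 = 396.
So 396 bands should be present.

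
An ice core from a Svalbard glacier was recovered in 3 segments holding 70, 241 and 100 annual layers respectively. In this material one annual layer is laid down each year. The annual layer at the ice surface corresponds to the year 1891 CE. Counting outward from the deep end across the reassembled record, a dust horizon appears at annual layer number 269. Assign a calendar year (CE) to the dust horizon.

1749 CE

Total annual layers = 70 + 241 + 100 = 411.
The dust horizon sits at annual layer 269 from the deep end, so 411 − 269 = 142 annual layers formed after it.
1891 − 142 = 1749 CE.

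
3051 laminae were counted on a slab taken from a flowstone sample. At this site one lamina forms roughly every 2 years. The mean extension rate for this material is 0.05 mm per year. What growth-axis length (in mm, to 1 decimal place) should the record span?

305.1 mm

Multiplying by 2 years per lamina: 3051 × 2 = 6102 years.
Length ≈ 0.05 × 6102 = 305.1 mm.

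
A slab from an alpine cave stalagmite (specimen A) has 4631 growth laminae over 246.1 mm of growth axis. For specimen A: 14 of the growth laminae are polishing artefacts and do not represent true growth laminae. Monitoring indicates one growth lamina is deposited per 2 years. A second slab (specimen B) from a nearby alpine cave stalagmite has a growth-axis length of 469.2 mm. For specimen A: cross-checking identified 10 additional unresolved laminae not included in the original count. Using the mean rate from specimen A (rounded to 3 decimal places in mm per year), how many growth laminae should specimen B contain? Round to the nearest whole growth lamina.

Specimen A: after corrections the count is 4631 − 14 + 10 = 4627 growth laminae.
Specimen A: 4627 growth laminae at 2 years each span 4627 × 2 = 9254 years.
A: Extension rate ≈ 246.1 / 9254 = 0.027 mm per year.
B spans 469.2 / 0.027 = 17377.78 years; at 2 years per growth lamina that is 17377.78 / 2 ≈ 8689 growth laminae.

8689 growth laminae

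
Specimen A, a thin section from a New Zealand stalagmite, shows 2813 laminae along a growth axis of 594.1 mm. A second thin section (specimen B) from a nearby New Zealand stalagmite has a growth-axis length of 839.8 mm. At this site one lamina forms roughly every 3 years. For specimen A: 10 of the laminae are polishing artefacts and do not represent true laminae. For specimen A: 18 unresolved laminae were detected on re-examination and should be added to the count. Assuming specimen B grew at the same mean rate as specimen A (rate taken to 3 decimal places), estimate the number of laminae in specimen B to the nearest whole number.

3999 laminae

Specimen A: true lamina count = 2813 − 10 + 18 = 2821.
Specimen A: at 3 years per lamina, 2821 × 3 = 8463 years.
A: Mean rate = 594.1 mm / 8463 years ≈ 0.070 mm per year.
For B, 839.8 / 0.070 = 11997.14 years; at 3 years per lamina that is 11997.14 / 3 ≈ 3999 laminae.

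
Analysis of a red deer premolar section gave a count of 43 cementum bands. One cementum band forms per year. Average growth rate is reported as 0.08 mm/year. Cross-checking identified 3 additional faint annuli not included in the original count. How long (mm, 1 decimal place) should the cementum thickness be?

True cementum band count = 43 + 3 = 46.
Length ≈ 0.08 × 46 = 3.7 mm.

3.7 mm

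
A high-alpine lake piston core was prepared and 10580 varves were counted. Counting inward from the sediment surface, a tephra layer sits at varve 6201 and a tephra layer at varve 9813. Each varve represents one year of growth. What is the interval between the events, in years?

Separation: 9813 − 6201 = 3612 varves.
One varve per year makes the interval 3612 years.

3612 years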